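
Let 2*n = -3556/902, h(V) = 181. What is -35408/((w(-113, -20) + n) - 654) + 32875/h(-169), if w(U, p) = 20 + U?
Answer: 6997552599/30569633 ≈ 228.91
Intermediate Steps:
n = -889/451 (n = (-3556/902)/2 = (-3556*1/902)/2 = (½)*(-1778/451) = -889/451 ≈ -1.9712)
-35408/((w(-113, -20) + n) - 654) + 32875/h(-169) = -35408/(((20 - 113) - 889/451) - 654) + 32875/181 = -35408/((-93 - 889/451) - 654) + 32875*(1/181) = -35408/(-42832/451 - 654) + 32875/181 = -35408/(-337786/451) + 32875/181 = -35408*(-451/337786) + 32875/181 = 7984504/168893 + 32875/181 = 6997552599/30569633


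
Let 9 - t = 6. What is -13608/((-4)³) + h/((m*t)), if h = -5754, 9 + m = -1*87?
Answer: 11165/48 ≈ 232.60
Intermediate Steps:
t = 3 (t = 9 - 1*6 = 9 - 6 = 3)
m = -96 (m = -9 - 1*87 = -9 - 87 = -96)
-13608/((-4)³) + h/((m*t)) = -13608/((-4)³) - 5754/((-96*3)) = -13608/(-64) - 5754/(-288) = -13608*(-1/64) - 5754*(-1/288) = 1701/8 + 959/48 = 11165/48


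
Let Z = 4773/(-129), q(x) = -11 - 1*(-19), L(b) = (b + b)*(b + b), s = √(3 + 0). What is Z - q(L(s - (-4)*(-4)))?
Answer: -45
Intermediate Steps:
s = √3 ≈ 1.7320
L(b) = 4*b² (L(b) = (2*b)*(2*b) = 4*b²)
q(x) = 8 (q(x) = -11 + 19 = 8)
Z = -37 (Z = 4773*(-1/129) = -37)
Z - q(L(s - (-4)*(-4))) = -37 - 1*8 = -37 - 8 = -45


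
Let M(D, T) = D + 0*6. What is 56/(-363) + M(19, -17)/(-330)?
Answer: -769/3630 ≈ -0.21185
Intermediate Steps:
M(D, T) = D (M(D, T) = D + 0 = D)
56/(-363) + M(19, -17)/(-330) = 56/(-363) + 19/(-330) = 56*(-1/363) + 19*(-1/330) = -56/363 - 19/330 = -769/3630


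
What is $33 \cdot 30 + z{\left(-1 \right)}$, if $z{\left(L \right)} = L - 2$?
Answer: $987$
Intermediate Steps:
$z{\left(L \right)} = -2 + L$ ($z{\left(L \right)} = L - 2 = -2 + L$)
$33 \cdot 30 + z{\left(-1 \right)} = 33 \cdot 30 - 3 = 990 - 3 = 987$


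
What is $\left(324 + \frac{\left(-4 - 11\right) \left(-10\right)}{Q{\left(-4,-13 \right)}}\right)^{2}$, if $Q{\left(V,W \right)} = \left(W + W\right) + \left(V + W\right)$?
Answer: $\frac{189943524}{1849} \approx 1.0273 \cdot 10^{5}$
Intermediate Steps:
$Q{\left(V,W \right)} = V + 3 W$ ($Q{\left(V,W \right)} = 2 W + \left(V + W\right) = V + 3 W$)
$\left(324 + \frac{\left(-4 - 11\right) \left(-10\right)}{Q{\left(-4,-13 \right)}}\right)^{2} = \left(324 + \frac{\left(-4 - 11\right) \left(-10\right)}{-4 + 3 \left(-13\right)}\right)^{2} = \left(324 + \frac{\left(-15\right) \left(-10\right)}{-4 - 39}\right)^{2} = \left(324 + \frac{150}{-43}\right)^{2} = \left(324 + 150 \left(- \frac{1}{43}\right)\right)^{2} = \left(324 - \frac{150}{43}\right)^{2} = \left(\frac{13782}{43}\right)^{2} = \frac{189943524}{1849}$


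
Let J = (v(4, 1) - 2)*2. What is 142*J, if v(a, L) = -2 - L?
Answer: -1420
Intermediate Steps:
J = -10 (J = ((-2 - 1*1) - 2)*2 = ((-2 - 1) - 2)*2 = (-3 - 2)*2 = -5*2 = -10)
142*J = 142*(-10) = -1420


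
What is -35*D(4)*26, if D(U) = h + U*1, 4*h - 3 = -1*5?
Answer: -3185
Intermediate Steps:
h = -1/2 (h = 3/4 + (-1*5)/4 = 3/4 + (1/4)*(-5) = 3/4 - 5/4 = -1/2 ≈ -0.50000)
D(U) = -1/2 + U (D(U) = -1/2 + U*1 = -1/2 + U)
-35*D(4)*26 = -35*(-1/2 + 4)*26 = -35*7/2*26 = -245/2*26 = -3185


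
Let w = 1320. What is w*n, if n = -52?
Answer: -68640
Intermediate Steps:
w*n = 1320*(-52) = -68640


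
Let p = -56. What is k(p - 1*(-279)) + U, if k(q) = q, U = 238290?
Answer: 238513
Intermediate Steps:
k(p - 1*(-279)) + U = (-56 - 1*(-279)) + 238290 = (-56 + 279) + 238290 = 223 + 238290 = 238513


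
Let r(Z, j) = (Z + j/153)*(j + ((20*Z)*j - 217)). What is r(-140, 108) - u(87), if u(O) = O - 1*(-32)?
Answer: 716339289/17 ≈ 4.2138e+7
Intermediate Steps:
r(Z, j) = (Z + j/153)*(-217 + j + 20*Z*j) (r(Z, j) = (Z + j*(1/153))*(j + (20*Z*j - 217)) = (Z + j/153)*(j + (-217 + 20*Z*j)) = (Z + j/153)*(-217 + j + 20*Z*j))
u(O) = 32 + O (u(O) = O + 32 = 32 + O)
r(-140, 108) - u(87) = (-217*(-140) - 217/153*108 + (1/153)*108**2 - 140*108 + 20*108*(-140)**2 + (20/153)*(-140)*108**2) - (32 + 87) = (30380 - 2604/17 + (1/153)*11664 - 15120 + 20*108*19600 + (20/153)*(-140)*11664) - 1*119 = (30380 - 2604/17 + 1296/17 - 15120 + 42336000 - 3628800/17) - 119 = 716341312/17 - 119 = 716339289/17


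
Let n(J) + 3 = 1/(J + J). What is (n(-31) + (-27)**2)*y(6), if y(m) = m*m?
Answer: 810198/31 ≈ 26135.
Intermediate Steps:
y(m) = m**2
n(J) = -3 + 1/(2*J) (n(J) = -3 + 1/(J + J) = -3 + 1/(2*J))
(n(-31) + (-27)**2)*y(6) = ((-3 + (1/2)/(-31)) + (-27)**2)*6**2 = ((-3 + (1/2)*(-1/31)) + 729)*36 = ((-3 - 1/62) + 729)*36 = (-187/62 + 729)*36 = (45011/62)*36 = 810198/31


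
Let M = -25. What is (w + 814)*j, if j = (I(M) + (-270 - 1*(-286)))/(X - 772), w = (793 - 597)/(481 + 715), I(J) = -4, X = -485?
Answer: -973740/125281 ≈ -7.7724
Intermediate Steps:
w = 49/299 (w = 196/1196 = 196*(1/1196) = 49/299 ≈ 0.16388)
j = -4/419 (j = (-4 + (-270 - 1*(-286)))/(-485 - 772) = (-4 + (-270 + 286))/(-1257) = (-4 + 16)*(-1/1257) = 12*(-1/1257) = -4/419 ≈ -0.0095465)
(w + 814)*j = (49/299 + 814)*(-4/419) = (243435/299)*(-4/419) = -973740/125281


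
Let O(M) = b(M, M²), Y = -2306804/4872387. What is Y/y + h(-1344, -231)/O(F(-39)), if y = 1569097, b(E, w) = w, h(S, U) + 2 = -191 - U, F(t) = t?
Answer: 7449125863682/298164665157021 ≈ 0.024983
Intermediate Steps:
Y = -2306804/4872387 (Y = -2306804*1/4872387 = -2306804/4872387 ≈ -0.47344)
h(S, U) = -193 - U (h(S, U) = -2 + (-191 - U) = -193 - U)
O(M) = M²
Y/y + h(-1344, -231)/O(F(-39)) = -2306804/4872387/1569097 + (-193 - 1*(-231))/((-39)²) = -2306804/4872387*1/1569097 + (-193 + 231)/1521 = -2306804/7645247824539 + 38*(1/1521) = -2306804/7645247824539 + 38/1521 = 7449125863682/298164665157021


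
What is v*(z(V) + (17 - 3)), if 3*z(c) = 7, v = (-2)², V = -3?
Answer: 196/3 ≈ 65.333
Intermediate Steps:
v = 4
z(c) = 7/3 (z(c) = (⅓)*7 = 7/3)
v*(z(V) + (17 - 3)) = 4*(7/3 + (17 - 3)) = 4*(7/3 + 14) = 4*(49/3) = 196/3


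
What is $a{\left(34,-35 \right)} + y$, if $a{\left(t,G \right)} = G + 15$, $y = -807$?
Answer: $-827$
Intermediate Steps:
$a{\left(t,G \right)} = 15 + G$
$a{\left(34,-35 \right)} + y = \left(15 - 35\right) - 807 = -20 - 807 = -827$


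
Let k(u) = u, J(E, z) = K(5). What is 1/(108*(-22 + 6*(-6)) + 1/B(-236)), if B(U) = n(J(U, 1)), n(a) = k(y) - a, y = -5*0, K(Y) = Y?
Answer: -5/31321 ≈ -0.00015964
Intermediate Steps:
J(E, z) = 5
y = 0
n(a) = -a (n(a) = 0 - a = -a)
B(U) = -5 (B(U) = -1*5 = -5)
1/(108*(-22 + 6*(-6)) + 1/B(-236)) = 1/(108*(-22 + 6*(-6)) + 1/(-5)) = 1/(108*(-22 - 36) - ⅕) = 1/(108*(-58) - ⅕) = 1/(-6264 - ⅕) = 1/(-31321/5) = -5/31321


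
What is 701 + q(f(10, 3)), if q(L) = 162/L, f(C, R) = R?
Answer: 755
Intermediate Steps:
701 + q(f(10, 3)) = 701 + 162/3 = 701 + 162*(1/3) = 701 + 54 = 755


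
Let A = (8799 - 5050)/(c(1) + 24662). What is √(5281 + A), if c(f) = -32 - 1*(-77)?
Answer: 2*√805951086278/24707 ≈ 72.672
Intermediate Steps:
c(f) = 45 (c(f) = -32 + 77 = 45)
A = 3749/24707 (A = (8799 - 5050)/(45 + 24662) = 3749/24707 ≈ 0.15174)
√(5281 + A) = √(5281 + 3749/24707) = √(130481416/24707) = 2*√805951086278/24707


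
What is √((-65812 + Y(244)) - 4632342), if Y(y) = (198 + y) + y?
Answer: 2*I*√1174367 ≈ 2167.4*I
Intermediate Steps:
Y(y) = 198 + 2*y
√((-65812 + Y(244)) - 4632342) = √((-65812 + (198 + 2*244)) - 4632342) = √((-65812 + (198 + 488)) - 4632342) = √((-65812 + 686) - 4632342) = √(-65126 - 4632342) = √(-4697468) = 2*I*√1174367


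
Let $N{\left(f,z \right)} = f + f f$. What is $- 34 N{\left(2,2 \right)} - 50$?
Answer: $-254$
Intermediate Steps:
$N{\left(f,z \right)} = f + f^{2}$
$- 34 N{\left(2,2 \right)} - 50 = - 34 \cdot 2 \left(1 + 2\right) - 50 = - 34 \cdot 2 \cdot 3 - 50 = \left(-34\right) 6 - 50 = -204 - 50 = -254$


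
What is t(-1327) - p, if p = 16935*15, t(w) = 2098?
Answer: -251927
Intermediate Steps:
p = 254025
t(-1327) - p = 2098 - 1*254025 = 2098 - 254025 = -251927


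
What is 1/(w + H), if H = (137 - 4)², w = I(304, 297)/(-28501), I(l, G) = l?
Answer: 28501/504153885 ≈ 5.6532e-5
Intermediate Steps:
w = -304/28501 (w = 304/(-28501) = 304*(-1/28501) = -304/28501 ≈ -0.010666)
H = 17689 (H = 133² = 17689)
1/(w + H) = 1/(-304/28501 + 17689) = 1/(504153885/28501) = 28501/504153885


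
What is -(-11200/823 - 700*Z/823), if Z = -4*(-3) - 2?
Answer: 18200/823 ≈ 22.114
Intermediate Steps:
Z = 10 (Z = 12 - 2 = 10)
-(-11200/823 - 700*Z/823) = -350/(823/((-2*(16 + 10)))) = -350/(823/((-2*26))) = -350/(823/(-52)) = -350/(823*(-1/52)) = -350/(-823/52) = -350*(-52/823) = 18200/823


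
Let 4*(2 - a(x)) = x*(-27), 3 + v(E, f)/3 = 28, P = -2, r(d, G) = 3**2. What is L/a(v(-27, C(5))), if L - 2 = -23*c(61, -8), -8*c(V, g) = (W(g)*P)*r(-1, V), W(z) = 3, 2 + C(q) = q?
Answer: -613/2033 ≈ -0.30152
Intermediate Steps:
C(q) = -2 + q
r(d, G) = 9
v(E, f) = 75 (v(E, f) = -9 + 3*28 = -9 + 84 = 75)
c(V, g) = 27/4 (c(V, g) = -3*(-2)*9/8 = -(-3)*9/4 = -1/8*(-54) = 27/4)
a(x) = 2 + 27*x/4 (a(x) = 2 - x*(-27)/4 = 2 - (-27)*x/4 = 2 + 27*x/4)
L = -613/4 (L = 2 - 23*27/4 = 2 - 621/4 = -613/4 ≈ -153.25)
L/a(v(-27, C(5))) = -613/(4*(2 + (27/4)*75)) = -613/(4*(2 + 2025/4)) = -613/(4*2033/4) = -613/4*4/2033 = -613/2033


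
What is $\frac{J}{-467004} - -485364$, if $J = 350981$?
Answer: $\frac{226666578475}{467004} \approx 4.8536 \cdot 10^{5}$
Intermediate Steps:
$\frac{J}{-467004} - -485364 = \frac{350981}{-467004} - -485364 = 350981 \left(- \frac{1}{467004}\right) + 485364 = - \frac{350981}{467004} + 485364 = \frac{226666578475}{467004}$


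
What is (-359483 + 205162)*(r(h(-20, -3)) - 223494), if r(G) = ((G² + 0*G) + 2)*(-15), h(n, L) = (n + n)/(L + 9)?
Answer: 103791983612/3 ≈ 3.4597e+10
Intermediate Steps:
h(n, L) = 2*n/(9 + L) (h(n, L) = (2*n)/(9 + L) = 2*n/(9 + L))
r(G) = -30 - 15*G² (r(G) = ((G² + 0) + 2)*(-15) = (G² + 2)*(-15) = (2 + G²)*(-15) = -30 - 15*G²)
(-359483 + 205162)*(r(h(-20, -3)) - 223494) = (-359483 + 205162)*((-30 - 15*1600/(9 - 3)²) - 223494) = -154321*((-30 - 15*(2*(-20)/6)²) - 223494) = -154321*((-30 - 15*(2*(-20)*(⅙))²) - 223494) = -154321*((-30 - 15*(-20/3)²) - 223494) = -154321*((-30 - 15*400/9) - 223494) = -154321*((-30 - 2000/3) - 223494) = -154321*(-2090/3 - 223494) = -154321*(-672572/3) = 103791983612/3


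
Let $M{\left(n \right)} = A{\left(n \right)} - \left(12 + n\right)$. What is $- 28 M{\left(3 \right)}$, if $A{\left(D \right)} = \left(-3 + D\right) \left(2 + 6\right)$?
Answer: $420$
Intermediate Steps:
$A{\left(D \right)} = -24 + 8 D$ ($A{\left(D \right)} = \left(-3 + D\right) 8 = -24 + 8 D$)
$M{\left(n \right)} = -36 + 7 n$ ($M{\left(n \right)} = \left(-24 + 8 n\right) - \left(12 + n\right) = -36 + 7 n$)
$- 28 M{\left(3 \right)} = - 28 \left(-36 + 7 \cdot 3\right) = - 28 \left(-36 + 21\right) = \left(-28\right) \left(-15\right) = 420$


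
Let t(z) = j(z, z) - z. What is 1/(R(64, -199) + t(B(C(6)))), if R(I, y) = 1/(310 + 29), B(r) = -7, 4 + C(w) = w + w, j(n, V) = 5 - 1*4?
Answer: 339/2713 ≈ 0.12495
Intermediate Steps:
j(n, V) = 1 (j(n, V) = 5 - 4 = 1)
C(w) = -4 + 2*w (C(w) = -4 + (w + w) = -4 + 2*w)
R(I, y) = 1/339
t(z) = 1 - z
1/(R(64, -199) + t(B(C(6)))) = 1/(1/339 + (1 - 1*(-7))) = 1/(1/339 + (1 + 7)) = 1/(1/339 + 8) = 1/(2713/339) = 339/2713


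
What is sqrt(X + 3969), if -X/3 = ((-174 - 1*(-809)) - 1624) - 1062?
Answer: sqrt(10122) ≈ 100.61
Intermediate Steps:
X = 6153 (X = -3*(((-174 - 1*(-809)) - 1624) - 1062) = -3*(((-174 + 809) - 1624) - 1062) = -3*((635 - 1624) - 1062) = -3*(-989 - 1062) = -3*(-2051) = 6153)
sqrt(X + 3969) = sqrt(6153 + 3969) = sqrt(10122)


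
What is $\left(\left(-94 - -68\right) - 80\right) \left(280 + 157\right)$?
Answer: $-46322$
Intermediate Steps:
$\left(\left(-94 - -68\right) - 80\right) \left(280 + 157\right) = \left(\left(-94 + 68\right) - 80\right) 437 = \left(-26 - 80\right) 437 = \left(-106\right) 437 = -46322$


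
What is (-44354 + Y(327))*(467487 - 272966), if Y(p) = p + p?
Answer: -8500567700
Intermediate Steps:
Y(p) = 2*p
(-44354 + Y(327))*(467487 - 272966) = (-44354 + 2*327)*(467487 - 272966) = (-44354 + 654)*194521 = -43700*194521 = -8500567700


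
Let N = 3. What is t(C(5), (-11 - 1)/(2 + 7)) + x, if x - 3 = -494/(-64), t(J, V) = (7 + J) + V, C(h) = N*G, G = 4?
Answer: 2725/96 ≈ 28.385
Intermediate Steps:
C(h) = 12 (C(h) = 3*4 = 12)
t(J, V) = 7 + J + V
x = 343/32 (x = 3 - 494/(-64) = 3 - 494*(-1/64) = 3 + 247/32 = 343/32 ≈ 10.719)
t(C(5), (-11 - 1)/(2 + 7)) + x = (7 + 12 + (-11 - 1)/(2 + 7)) + 343/32 = (7 + 12 - 12/9) + 343/32 = (7 + 12 - 12*1/9) + 343/32 = (7 + 12 - 4/3) + 343/32 = 53/3 + 343/32 = 2725/96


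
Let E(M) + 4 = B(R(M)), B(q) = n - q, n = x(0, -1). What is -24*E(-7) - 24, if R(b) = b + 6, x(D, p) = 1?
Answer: 24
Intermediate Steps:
n = 1
R(b) = 6 + b
B(q) = 1 - q
E(M) = -9 - M (E(M) = -4 + (1 - (6 + M)) = -4 + (1 + (-6 - M)) = -4 + (-5 - M) = -9 - M)
-24*E(-7) - 24 = -24*(-9 - 1*(-7)) - 24 = -24*(-9 + 7) - 24 = -24*(-2) - 24 = 48 - 24 = 24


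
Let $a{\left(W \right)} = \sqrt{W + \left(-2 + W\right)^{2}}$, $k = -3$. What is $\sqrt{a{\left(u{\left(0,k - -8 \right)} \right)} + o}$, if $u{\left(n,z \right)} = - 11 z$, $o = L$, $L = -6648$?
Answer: $\sqrt{-6648 + \sqrt{3194}} \approx 81.188 i$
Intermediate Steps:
$o = -6648$
$\sqrt{a{\left(u{\left(0,k - -8 \right)} \right)} + o} = \sqrt{\sqrt{- 11 \left(-3 - -8\right) + \left(-2 - 11 \left(-3 - -8\right)\right)^{2}} - 6648} = \sqrt{\sqrt{- 11 \left(-3 + 8\right) + \left(-2 - 11 \left(-3 + 8\right)\right)^{2}} - 6648} = \sqrt{\sqrt{\left(-11\right) 5 + \left(-2 - 55\right)^{2}} - 6648} = \sqrt{\sqrt{-55 + \left(-2 - 55\right)^{2}} - 6648} = \sqrt{\sqrt{-55 + \left(-57\right)^{2}} - 6648} = \sqrt{\sqrt{-55 + 3249} - 6648} = \sqrt{\sqrt{3194} - 6648} = \sqrt{-6648 + \sqrt{3194}}$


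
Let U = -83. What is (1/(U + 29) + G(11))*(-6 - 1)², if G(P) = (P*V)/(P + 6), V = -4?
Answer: -117257/918 ≈ -127.73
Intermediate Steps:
G(P) = -4*P/(6 + P) (G(P) = (P*(-4))/(P + 6) = (-4*P)/(6 + P) = -4*P/(6 + P))
(1/(U + 29) + G(11))*(-6 - 1)² = (1/(-83 + 29) - 4*11/(6 + 11))*(-6 - 1)² = (1/(-54) - 4*11/17)*(-7)² = (-1/54 - 4*11*1/17)*49 = (-1/54 - 44/17)*49 = -2393/918*49 = -117257/918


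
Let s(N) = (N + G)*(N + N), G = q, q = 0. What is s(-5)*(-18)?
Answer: -900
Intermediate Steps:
G = 0
s(N) = 2*N² (s(N) = (N + 0)*(N + N) = N*(2*N) = 2*N²)
s(-5)*(-18) = (2*(-5)²)*(-18) = (2*25)*(-18) = 50*(-18) = -900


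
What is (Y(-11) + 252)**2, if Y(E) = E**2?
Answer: 139129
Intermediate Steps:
(Y(-11) + 252)**2 = ((-11)**2 + 252)**2 = (121 + 252)**2 = 373**2 = 139129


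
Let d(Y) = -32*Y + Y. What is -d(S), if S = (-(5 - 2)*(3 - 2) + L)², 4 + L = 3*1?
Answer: 496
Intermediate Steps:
L = -1 (L = -4 + 3*1 = -4 + 3 = -1)
S = 16 (S = (-(5 - 2)*(3 - 2) - 1)² = (-3 - 1)² = (-4)² = 16)
d(Y) = -31*Y
-d(S) = -(-31)*16 = -1*(-496) = 496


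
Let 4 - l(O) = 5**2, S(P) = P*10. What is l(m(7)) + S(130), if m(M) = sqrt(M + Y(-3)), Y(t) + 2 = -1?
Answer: 1279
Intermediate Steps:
S(P) = 10*P
Y(t) = -3 (Y(t) = -2 - 1 = -3)
m(M) = sqrt(-3 + M) (m(M) = sqrt(M - 3) = sqrt(-3 + M))
l(O) = -21 (l(O) = 4 - 1*5**2 = 4 - 1*25 = 4 - 25 = -21)
l(m(7)) + S(130) = -21 + 10*130 = -21 + 1300 = 1279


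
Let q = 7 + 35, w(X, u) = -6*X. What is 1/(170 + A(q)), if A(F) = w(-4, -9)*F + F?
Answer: 1/1220 ≈ 0.00081967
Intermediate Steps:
q = 42
A(F) = 25*F (A(F) = (-6*(-4))*F + F = 24*F + F = 25*F)
1/(170 + A(q)) = 1/(170 + 25*42) = 1/(170 + 1050) = 1/1220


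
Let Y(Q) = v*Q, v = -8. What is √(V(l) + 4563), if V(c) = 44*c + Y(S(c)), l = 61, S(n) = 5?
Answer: √7207 ≈ 84.894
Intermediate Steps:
Y(Q) = -8*Q
V(c) = -40 + 44*c (V(c) = 44*c - 8*5 = 44*c - 40 = -40 + 44*c)
√(V(l) + 4563) = √((-40 + 44*61) + 4563) = √((-40 + 2684) + 4563) = √(2644 + 4563) = √7207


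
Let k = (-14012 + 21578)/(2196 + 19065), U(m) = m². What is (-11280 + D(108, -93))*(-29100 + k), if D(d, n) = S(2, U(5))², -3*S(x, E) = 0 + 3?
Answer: 2326058898662/7087 ≈ 3.2822e+8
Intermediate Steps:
S(x, E) = -1 (S(x, E) = -(0 + 3)/3 = -⅓*3 = -1)
D(d, n) = 1 (D(d, n) = (-1)² = 1)
k = 2522/7087 (k = 7566/21261 = 7566*(1/21261) = 2522/7087 ≈ 0.35586)
(-11280 + D(108, -93))*(-29100 + k) = (-11280 + 1)*(-29100 + 2522/7087) = -11279*(-206229178/7087) = 2326058898662/7087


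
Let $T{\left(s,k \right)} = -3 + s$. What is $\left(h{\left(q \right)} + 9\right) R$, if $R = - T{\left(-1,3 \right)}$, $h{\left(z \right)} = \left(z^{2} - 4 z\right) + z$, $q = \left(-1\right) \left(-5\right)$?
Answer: $76$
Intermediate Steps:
$q = 5$
$h{\left(z \right)} = z^{2} - 3 z$
$R = 4$ ($R = - (-3 - 1) = \left(-1\right) \left(-4\right) = 4$)
$\left(h{\left(q \right)} + 9\right) R = \left(5 \left(-3 + 5\right) + 9\right) 4 = \left(5 \cdot 2 + 9\right) 4 = \left(10 + 9\right) 4 = 19 \cdot 4 = 76$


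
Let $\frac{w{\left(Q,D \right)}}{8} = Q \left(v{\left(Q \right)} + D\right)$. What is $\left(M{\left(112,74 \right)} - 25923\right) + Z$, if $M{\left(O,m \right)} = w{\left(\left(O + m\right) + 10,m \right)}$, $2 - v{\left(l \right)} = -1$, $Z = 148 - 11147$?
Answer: $83814$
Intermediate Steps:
$Z = -10999$ ($Z = 148 - 11147 = -10999$)
$v{\left(l \right)} = 3$ ($v{\left(l \right)} = 2 - -1 = 2 + 1 = 3$)
$w{\left(Q,D \right)} = 8 Q \left(3 + D\right)$
$M{\left(O,m \right)} = 8 \left(3 + m\right) \left(10 + O + m\right)$ ($M{\left(O,m \right)} = 8 \left(\left(O + m\right) + 10\right) \left(3 + m\right) = 8 \left(10 + O + m\right) \left(3 + m\right) = 8 \left(3 + m\right) \left(10 + O + m\right)$)
$\left(M{\left(112,74 \right)} - 25923\right) + Z = \left(8 \left(3 + 74\right) \left(10 + 112 + 74\right) - 25923\right) - 10999 = \left(8 \cdot 77 \cdot 196 - 25923\right) - 10999 = \left(120736 - 25923\right) - 10999 = 94813 - 10999 = 83814$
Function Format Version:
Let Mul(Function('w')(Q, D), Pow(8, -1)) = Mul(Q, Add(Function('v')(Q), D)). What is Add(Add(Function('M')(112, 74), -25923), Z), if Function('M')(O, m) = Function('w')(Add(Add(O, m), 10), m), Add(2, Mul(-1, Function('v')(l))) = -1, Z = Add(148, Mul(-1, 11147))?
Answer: 83814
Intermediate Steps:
Z = -10999 (Z = Add(148, -11147) = -10999)
Function('v')(l) = 3 (Function('v')(l) = Add(2, Mul(-1, -1)) = Add(2, 1) = 3)
Function('w')(Q, D) = Mul(8, Q, Add(3, D)) (Function('w')(Q, D) = Mul(8, Mul(Q, Add(3, D))) = Mul(8, Q, Add(3, D)))
Function('M')(O, m) = Mul(8, Add(3, m), Add(10, O, m)) (Function('M')(O, m) = Mul(8, Add(Add(O, m), 10), Add(3, m)) = Mul(8, Add(10, O, m), Add(3, m)) = Mul(8, Add(3, m), Add(10, O, m)))
Add(Add(Function('M')(112, 74), -25923), Z) = Add(Add(Mul(8, Add(3, 74), Add(10, 112, 74)), -25923), -10999) = Add(Add(Mul(8, 77, 196), -25923), -10999) = Add(Add(120736, -25923), -10999) = Add(94813, -10999) = 83814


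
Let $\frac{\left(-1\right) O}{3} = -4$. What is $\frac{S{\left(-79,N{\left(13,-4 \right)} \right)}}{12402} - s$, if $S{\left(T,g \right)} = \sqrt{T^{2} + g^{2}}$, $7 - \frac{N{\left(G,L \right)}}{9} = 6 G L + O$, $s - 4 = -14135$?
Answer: $14131 + \frac{\sqrt{7640410}}{12402} \approx 14131.0$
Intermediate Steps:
$O = 12$ ($O = \left(-3\right) \left(-4\right) = 12$)
$s = -14131$ ($s = 4 - 14135 = -14131$)
$N{\left(G,L \right)} = -45 - 54 G L$ ($N{\left(G,L \right)} = 63 - 9 \left(6 G L + 12\right) = 63 - 9 \left(12 + 6 G L\right) = 63 - \left(108 + 54 G L\right) = -45 - 54 G L$)
$\frac{S{\left(-79,N{\left(13,-4 \right)} \right)}}{12402} - s = \frac{\sqrt{\left(-79\right)^{2} + \left(-45 - 702 \left(-4\right)\right)^{2}}}{12402} - -14131 = \sqrt{6241 + \left(-45 + 2808\right)^{2}} \cdot \frac{1}{12402} + 14131 = \sqrt{6241 + 2763^{2}} \cdot \frac{1}{12402} + 14131 = \sqrt{6241 + 7634169} \cdot \frac{1}{12402} + 14131 = \sqrt{7640410} \cdot \frac{1}{12402} + 14131 = \frac{\sqrt{7640410}}{12402} + 14131 = 14131 + \frac{\sqrt{7640410}}{12402}$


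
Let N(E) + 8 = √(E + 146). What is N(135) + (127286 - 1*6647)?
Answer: 120631 + √281 ≈ 1.2065e+5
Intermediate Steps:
N(E) = -8 + √(146 + E) (N(E) = -8 + √(E + 146) = -8 + √(146 + E))
N(135) + (127286 - 1*6647) = (-8 + √(146 + 135)) + (127286 - 1*6647) = (-8 + √281) + (127286 - 6647) = (-8 + √281) + 120639 = 120631 + √281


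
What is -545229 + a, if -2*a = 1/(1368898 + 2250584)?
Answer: -3946893102757/7238964 ≈ -5.4523e+5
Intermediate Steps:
a = -1/7238964 (a = -1/(2*(1368898 + 2250584)) = -½/3619482 = -½*1/3619482 = -1/7238964 ≈ -1.3814e-7)
-545229 + a = -545229 - 1/7238964 = -3946893102757/7238964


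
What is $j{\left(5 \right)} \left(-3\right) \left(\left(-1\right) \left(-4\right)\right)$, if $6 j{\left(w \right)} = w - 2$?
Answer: $-6$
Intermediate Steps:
$j{\left(w \right)} = - \frac{1}{3} + \frac{w}{6}$ ($j{\left(w \right)} = \frac{w - 2}{6} = \frac{-2 + w}{6} = - \frac{1}{3} + \frac{w}{6}$)
$j{\left(5 \right)} \left(-3\right) \left(\left(-1\right) \left(-4\right)\right) = \left(- \frac{1}{3} + \frac{1}{6} \cdot 5\right) \left(-3\right) \left(\left(-1\right) \left(-4\right)\right) = \left(- \frac{1}{3} + \frac{5}{6}\right) \left(-3\right) 4 = \frac{1}{2} \left(-3\right) 4 = \left(- \frac{3}{2}\right) 4 = -6$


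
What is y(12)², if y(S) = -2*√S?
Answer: 48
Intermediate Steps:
y(12)² = (-4*√3)² = 48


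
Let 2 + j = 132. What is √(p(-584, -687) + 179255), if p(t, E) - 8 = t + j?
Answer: √178809 ≈ 422.86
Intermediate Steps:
j = 130 (j = -2 + 132 = 130)
p(t, E) = 138 + t (p(t, E) = 8 + (t + 130) = 8 + (130 + t) = 138 + t)
√(p(-584, -687) + 179255) = √((138 - 584) + 179255) = √(-446 + 179255) = √178809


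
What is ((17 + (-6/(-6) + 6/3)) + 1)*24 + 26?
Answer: 530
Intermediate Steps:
((17 + (-6/(-6) + 6/3)) + 1)*24 + 26 = ((17 + (-6*(-1/6) + 6*(1/3))) + 1)*24 + 26 = ((17 + (1 + 2)) + 1)*24 + 26 = ((17 + 3) + 1)*24 + 26 = (20 + 1)*24 + 26 = 21*24 + 26 = 504 + 26 = 530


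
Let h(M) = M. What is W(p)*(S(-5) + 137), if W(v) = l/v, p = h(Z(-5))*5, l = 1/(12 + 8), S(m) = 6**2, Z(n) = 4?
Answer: 173/400 ≈ 0.43250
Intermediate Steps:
S(m) = 36
l = 1/20 ≈ 0.050000
p = 20 (p = 4*5 = 20)
W(v) = 1/(20*v)
W(p)*(S(-5) + 137) = ((1/20)/20)*(36 + 137) = ((1/20)*(1/20))*173 = (1/400)*173 = 173/400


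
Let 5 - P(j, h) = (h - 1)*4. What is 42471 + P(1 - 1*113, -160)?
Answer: 43120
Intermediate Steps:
P(j, h) = 9 - 4*h (P(j, h) = 5 - (h - 1)*4 = 5 - (-1 + h)*4 = 5 - (-4 + 4*h) = 5 + (4 - 4*h) = 9 - 4*h)
42471 + P(1 - 1*113, -160) = 42471 + (9 - 4*(-160)) = 42471 + (9 + 640) = 42471 + 649 = 43120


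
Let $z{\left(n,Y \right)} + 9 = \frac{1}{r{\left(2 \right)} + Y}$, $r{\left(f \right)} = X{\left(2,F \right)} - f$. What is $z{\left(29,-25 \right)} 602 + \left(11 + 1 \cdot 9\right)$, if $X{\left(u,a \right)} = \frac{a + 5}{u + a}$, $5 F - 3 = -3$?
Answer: $- \frac{37958}{7} \approx -5422.6$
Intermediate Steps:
$F = 0$ ($F = \frac{3}{5} + \frac{1}{5} \left(-3\right) = \frac{3}{5} - \frac{3}{5} = 0$)
$X{\left(u,a \right)} = \frac{5 + a}{a + u}$
$r{\left(f \right)} = \frac{5}{2} - f$ ($r{\left(f \right)} = \frac{5 + 0}{0 + 2} - f = \frac{1}{2} \cdot 5 - f = \frac{5}{2} - f$)
$z{\left(n,Y \right)} = -9 + \frac{1}{\frac{1}{2} + Y}$ ($z{\left(n,Y \right)} = -9 + \frac{1}{\left(\frac{5}{2} - 2\right) + Y} = -9 + \frac{1}{\frac{1}{2} + Y}$)
$z{\left(29,-25 \right)} 602 + \left(11 + 1 \cdot 9\right) = \frac{-7 - -450}{1 + 2 \left(-25\right)} 602 + \left(11 + 1 \cdot 9\right) = \frac{-7 + 450}{1 - 50} \cdot 602 + \left(11 + 9\right) = \frac{1}{-49} \cdot 443 \cdot 602 + 20 = \left(- \frac{1}{49}\right) 443 \cdot 602 + 20 = \left(- \frac{443}{49}\right) 602 + 20 = - \frac{38098}{7} + 20 = - \frac{37958}{7}$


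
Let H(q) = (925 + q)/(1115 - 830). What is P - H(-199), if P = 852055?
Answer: 80944983/95 ≈ 8.5205e+5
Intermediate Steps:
H(q) = 185/57 + q/285 (H(q) = (925 + q)/285 = (925 + q)*(1/285) = 185/57 + q/285)
P - H(-199) = 852055 - (185/57 + (1/285)*(-199)) = 852055 - (185/57 - 199/285) = 852055 - 1*242/95 = 852055 - 242/95 = 80944983/95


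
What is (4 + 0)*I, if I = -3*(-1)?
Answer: 12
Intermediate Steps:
I = 3
(4 + 0)*I = (4 + 0)*3 = 4*3 = 12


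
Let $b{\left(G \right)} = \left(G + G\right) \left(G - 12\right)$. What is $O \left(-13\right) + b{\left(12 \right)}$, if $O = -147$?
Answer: $1911$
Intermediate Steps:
$b{\left(G \right)} = 2 G \left(-12 + G\right)$
$O \left(-13\right) + b{\left(12 \right)} = \left(-147\right) \left(-13\right) + 2 \cdot 12 \left(-12 + 12\right) = 1911 + 2 \cdot 12 \cdot 0 = 1911 + 0 = 1911$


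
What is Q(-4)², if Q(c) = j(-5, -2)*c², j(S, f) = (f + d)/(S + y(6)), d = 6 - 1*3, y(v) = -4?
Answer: 256/81 ≈ 3.1605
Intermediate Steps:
d = 3 (d = 6 - 3 = 3)
j(S, f) = (3 + f)/(-4 + S) (j(S, f) = (f + 3)/(S - 4) = (3 + f)/(-4 + S))
Q(c) = -c²/9 (Q(c) = ((3 - 2)/(-4 - 5))*c² = (1/(-9))*c² = (-⅑*1)*c² = -c²/9)
Q(-4)² = (-⅑*(-4)²)² = (-⅑*16)² = (-16/9)² = 256/81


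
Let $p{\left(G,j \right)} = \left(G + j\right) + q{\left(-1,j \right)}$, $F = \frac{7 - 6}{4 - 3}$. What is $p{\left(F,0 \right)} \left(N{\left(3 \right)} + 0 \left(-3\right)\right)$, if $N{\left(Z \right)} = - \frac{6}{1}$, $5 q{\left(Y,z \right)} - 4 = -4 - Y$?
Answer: $- \frac{36}{5} \approx -7.2$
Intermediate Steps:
$q{\left(Y,z \right)} = - \frac{Y}{5}$ ($q{\left(Y,z \right)} = \frac{4}{5} + \frac{-4 - Y}{5} = \frac{4}{5} - \left(\frac{4}{5} + \frac{Y}{5}\right) = - \frac{Y}{5}$)
$F = 1$ ($F = 1 \cdot 1^{-1} = 1 \cdot 1 = 1$)
$N{\left(Z \right)} = -6$ ($N{\left(Z \right)} = \left(-6\right) 1 = -6$)
$p{\left(G,j \right)} = \frac{1}{5} + G + j$ ($p{\left(G,j \right)} = \left(G + j\right) - - \frac{1}{5} = \left(G + j\right) + \frac{1}{5} = \frac{1}{5} + G + j$)
$p{\left(F,0 \right)} \left(N{\left(3 \right)} + 0 \left(-3\right)\right) = \left(\frac{1}{5} + 1 + 0\right) \left(-6 + 0 \left(-3\right)\right) = \frac{6 \left(-6 + 0\right)}{5} = \frac{6}{5} \left(-6\right) = - \frac{36}{5}$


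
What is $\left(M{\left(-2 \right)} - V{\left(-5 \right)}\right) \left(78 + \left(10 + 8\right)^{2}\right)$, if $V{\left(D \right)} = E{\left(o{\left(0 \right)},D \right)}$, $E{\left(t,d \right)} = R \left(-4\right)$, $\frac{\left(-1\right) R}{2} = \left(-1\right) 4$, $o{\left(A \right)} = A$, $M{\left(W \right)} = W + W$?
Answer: $11256$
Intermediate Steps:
$M{\left(W \right)} = 2 W$
$R = 8$ ($R = - 2 \left(\left(-1\right) 4\right) = \left(-2\right) \left(-4\right) = 8$)
$E{\left(t,d \right)} = -32$ ($E{\left(t,d \right)} = 8 \left(-4\right) = -32$)
$V{\left(D \right)} = -32$
$\left(M{\left(-2 \right)} - V{\left(-5 \right)}\right) \left(78 + \left(10 + 8\right)^{2}\right) = \left(2 \left(-2\right) - -32\right) \left(78 + \left(10 + 8\right)^{2}\right) = \left(-4 + 32\right) \left(78 + 18^{2}\right) = 28 \left(78 + 324\right) = 28 \cdot 402 = 11256$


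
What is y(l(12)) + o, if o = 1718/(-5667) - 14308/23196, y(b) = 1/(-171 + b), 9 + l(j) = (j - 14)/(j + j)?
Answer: -21909679099/23672266071 ≈ -0.92554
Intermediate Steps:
l(j) = -9 + (-14 + j)/(2*j) (l(j) = -9 + (j - 14)/(j + j) = -9 + (-14 + j)/((2*j)) = -9 + (-14 + j)*(1/(2*j)) = -9 + (-14 + j)/(2*j))
o = -10077847/10954311 (o = 1718*(-1/5667) - 14308*1/23196 = -1718/5667 - 3577/5799 = -10077847/10954311 ≈ -0.91999)
y(l(12)) + o = 1/(-171 + (-17/2 - 7/12)) - 10077847/10954311 = 1/(-171 - 109/12) - 10077847/10954311 = 1/(-2161/12) - 10077847/10954311 = -12/2161 - 10077847/10954311 = -21909679099/23672266071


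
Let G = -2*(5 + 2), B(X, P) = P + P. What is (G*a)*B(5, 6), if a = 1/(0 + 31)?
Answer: -168/31 ≈ -5.4194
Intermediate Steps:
B(X, P) = 2*P
G = -14 (G = -2*7 = -14)
a = 1/31 ≈ 0.032258
(G*a)*B(5, 6) = (-14*1/31)*(2*6) = -14/31*12 = -168/31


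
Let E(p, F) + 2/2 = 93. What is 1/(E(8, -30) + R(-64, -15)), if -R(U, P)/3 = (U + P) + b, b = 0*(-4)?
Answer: 1/329 ≈ 0.0030395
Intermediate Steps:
E(p, F) = 92 (E(p, F) = -1 + 93 = 92)
b = 0
R(U, P) = -3*P - 3*U (R(U, P) = -3*((U + P) + 0) = -3*((P + U) + 0) = -3*(P + U) = -3*P - 3*U)
1/(E(8, -30) + R(-64, -15)) = 1/(92 + (-3*(-15) - 3*(-64))) = 1/(92 + (45 + 192)) = 1/(92 + 237) = 1/329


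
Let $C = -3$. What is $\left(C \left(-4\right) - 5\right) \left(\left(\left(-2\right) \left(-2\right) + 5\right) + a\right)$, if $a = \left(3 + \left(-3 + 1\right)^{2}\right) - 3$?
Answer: $91$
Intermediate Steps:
$a = 4$ ($a = \left(3 + \left(-2\right)^{2}\right) - 3 = \left(3 + 4\right) - 3 = 7 - 3 = 4$)
$\left(C \left(-4\right) - 5\right) \left(\left(\left(-2\right) \left(-2\right) + 5\right) + a\right) = \left(\left(-3\right) \left(-4\right) - 5\right) \left(\left(\left(-2\right) \left(-2\right) + 5\right) + 4\right) = \left(12 - 5\right) \left(\left(4 + 5\right) + 4\right) = 7 \left(9 + 4\right) = 7 \cdot 13 = 91$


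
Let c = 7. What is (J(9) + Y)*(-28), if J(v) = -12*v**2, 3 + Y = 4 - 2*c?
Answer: 27580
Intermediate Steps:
Y = -13 (Y = -3 + (4 - 2*7) = -3 + (4 - 14) = -3 - 10 = -13)
(J(9) + Y)*(-28) = (-12*9**2 - 13)*(-28) = (-12*81 - 13)*(-28) = (-972 - 13)*(-28) = -985*(-28) = 27580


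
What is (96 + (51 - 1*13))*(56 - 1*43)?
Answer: 1742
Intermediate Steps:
(96 + (51 - 1*13))*(56 - 1*43) = (96 + (51 - 13))*(56 - 43) = (96 + 38)*13 = 134*13 = 1742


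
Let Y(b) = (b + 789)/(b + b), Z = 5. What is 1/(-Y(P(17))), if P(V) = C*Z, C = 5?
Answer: -25/407 ≈ -0.061425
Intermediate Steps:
P(V) = 25 (P(V) = 5*5 = 25)
Y(b) = (789 + b)/(2*b) (Y(b) = (789 + b)/((2*b)) = (789 + b)*(1/(2*b)) = (789 + b)/(2*b))
1/(-Y(P(17))) = 1/(-(789 + 25)/(2*25)) = 1/(-814/(2*25)) = 1/(-1*407/25) = 1/(-407/25) = -25/407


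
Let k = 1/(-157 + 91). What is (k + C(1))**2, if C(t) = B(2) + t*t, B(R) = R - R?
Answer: 4225/4356 ≈ 0.96993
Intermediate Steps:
B(R) = 0
k = -1/66 (k = 1/(-66) = -1/66 ≈ -0.015152)
C(t) = t**2 (C(t) = 0 + t*t = 0 + t**2 = t**2)
(k + C(1))**2 = (-1/66 + 1**2)**2 = (-1/66 + 1)**2 = (65/66)**2 = 4225/4356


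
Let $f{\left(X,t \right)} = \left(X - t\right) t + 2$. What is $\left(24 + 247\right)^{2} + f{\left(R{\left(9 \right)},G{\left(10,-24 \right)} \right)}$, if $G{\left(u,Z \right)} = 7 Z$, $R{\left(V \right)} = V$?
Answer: $43707$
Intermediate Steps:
$f{\left(X,t \right)} = 2 + t \left(X - t\right)$ ($f{\left(X,t \right)} = t \left(X - t\right) + 2 = 2 + t \left(X - t\right)$)
$\left(24 + 247\right)^{2} + f{\left(R{\left(9 \right)},G{\left(10,-24 \right)} \right)} = \left(24 + 247\right)^{2} + \left(2 - \left(7 \left(-24\right)\right)^{2} + 9 \cdot 7 \left(-24\right)\right) = 271^{2} + \left(2 - \left(-168\right)^{2} + 9 \left(-168\right)\right) = 73441 - 29734 = 43707$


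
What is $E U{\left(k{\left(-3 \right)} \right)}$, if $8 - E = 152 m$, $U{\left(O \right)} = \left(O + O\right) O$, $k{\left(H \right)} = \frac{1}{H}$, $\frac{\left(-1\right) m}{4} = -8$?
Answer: $- \frac{9712}{9} \approx -1079.1$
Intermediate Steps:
$m = 32$ ($m = \left(-4\right) \left(-8\right) = 32$)
$U{\left(O \right)} = 2 O^{2}$ ($U{\left(O \right)} = 2 O O = 2 O^{2}$)
$E = -4856$ ($E = 8 - 152 \cdot 32 = 8 - 4864 = -4856$)
$E U{\left(k{\left(-3 \right)} \right)} = - 4856 \cdot 2 \left(\frac{1}{-3}\right)^{2} = - 4856 \cdot 2 \left(- \frac{1}{3}\right)^{2} = - 4856 \cdot 2 \cdot \frac{1}{9} = \left(-4856\right) \frac{2}{9} = - \frac{9712}{9}$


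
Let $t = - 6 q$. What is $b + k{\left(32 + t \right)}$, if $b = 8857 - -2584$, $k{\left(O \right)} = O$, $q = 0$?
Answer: $11473$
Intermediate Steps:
$t = 0$ ($t = \left(-6\right) 0 = 0$)
$b = 11441$ ($b = 8857 + 2584 = 11441$)
$b + k{\left(32 + t \right)} = 11441 + \left(32 + 0\right) = 11441 + 32 = 11473$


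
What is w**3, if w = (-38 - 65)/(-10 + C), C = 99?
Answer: -1092727/704969 ≈ -1.5500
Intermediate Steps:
w = -103/89 (w = (-38 - 65)/(-10 + 99) = -103/89 ≈ -1.1573)
w**3 = (-103/89)**3 = -1092727/704969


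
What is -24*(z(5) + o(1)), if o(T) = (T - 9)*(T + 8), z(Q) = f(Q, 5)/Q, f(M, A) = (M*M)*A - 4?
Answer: 5736/5 ≈ 1147.2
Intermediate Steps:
f(M, A) = -4 + A*M² (f(M, A) = M²*A - 4 = A*M² - 4 = -4 + A*M²)
z(Q) = (-4 + 5*Q²)/Q
o(T) = (-9 + T)*(8 + T)
-24*(z(5) + o(1)) = -24*((-4/5 + 5*5) + (-72 + 1² - 1*1)) = -24*((-4*⅕ + 25) + (-72 + 1 - 1)) = -24*((-⅘ + 25) - 72) = -24*(121/5 - 72) = -24*(-239/5) = 5736/5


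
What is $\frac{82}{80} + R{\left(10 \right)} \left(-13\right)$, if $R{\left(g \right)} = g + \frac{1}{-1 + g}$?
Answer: $- \frac{46951}{360} \approx -130.42$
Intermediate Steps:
$\frac{82}{80} + R{\left(10 \right)} \left(-13\right) = \frac{82}{80} + \frac{1 + 10^{2} - 10}{-1 + 10} \left(-13\right) = 82 \cdot \frac{1}{80} + \frac{1 + 100 - 10}{9} \left(-13\right) = \frac{41}{40} + \frac{1}{9} \cdot 91 \left(-13\right) = \frac{41}{40} + \frac{91}{9} \left(-13\right) = \frac{41}{40} - \frac{1183}{9} = - \frac{46951}{360}$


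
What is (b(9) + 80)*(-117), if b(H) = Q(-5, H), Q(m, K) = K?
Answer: -10413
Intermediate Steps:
b(H) = H
(b(9) + 80)*(-117) = (9 + 80)*(-117) = 89*(-117) = -10413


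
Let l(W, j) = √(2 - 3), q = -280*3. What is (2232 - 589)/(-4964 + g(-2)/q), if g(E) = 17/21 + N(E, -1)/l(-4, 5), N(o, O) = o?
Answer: -2537853697202040/7667625197012293 + 1217265840*I/7667625197012293 ≈ -0.33098 + 1.5875e-7*I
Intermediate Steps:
q = -840
l(W, j) = I (l(W, j) = √(-1) = I)
g(E) = 17/21 - I*E (g(E) = 17/21 + E/I = 17*(1/21) + E*(-I) = 17/21 - I*E)
(2232 - 589)/(-4964 + g(-2)/q) = (2232 - 589)/(-4964 + (17/21 - 1*I*(-2))/(-840)) = 1643/(-4964 + (17/21 + 2*I)*(-1/840)) = 1643/(-4964 + (-17/17640 - I/420)) = 1643/(-87564977/17640 - I/420) = 1643*(311169600*(-87564977/17640 + I/420)/7667625197012293) = 511251652800*(-87564977/17640 + I/420)/7667625197012293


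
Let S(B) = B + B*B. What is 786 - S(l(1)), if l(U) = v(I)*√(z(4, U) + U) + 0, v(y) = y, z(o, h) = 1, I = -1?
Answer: 784 + √2 ≈ 785.41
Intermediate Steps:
l(U) = -√(1 + U) (l(U) = -√(1 + U) + 0 = -√(1 + U))
S(B) = B + B²
786 - S(l(1)) = 786 - (-√(1 + 1))*(1 - √(1 + 1)) = 786 - (-√2)*(1 - √2) = 786 - (-1)*√2*(1 - √2) = 786 + √2*(1 - √2)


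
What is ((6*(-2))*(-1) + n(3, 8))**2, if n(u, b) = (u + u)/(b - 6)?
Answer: 225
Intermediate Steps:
n(u, b) = 2*u/(-6 + b) (n(u, b) = (2*u)/(-6 + b) = 2*u/(-6 + b))
((6*(-2))*(-1) + n(3, 8))**2 = ((6*(-2))*(-1) + 2*3/(-6 + 8))**2 = (-12*(-1) + 2*3/2)**2 = (12 + 2*3*(1/2))**2 = (12 + 3)**2 = 15**2 = 225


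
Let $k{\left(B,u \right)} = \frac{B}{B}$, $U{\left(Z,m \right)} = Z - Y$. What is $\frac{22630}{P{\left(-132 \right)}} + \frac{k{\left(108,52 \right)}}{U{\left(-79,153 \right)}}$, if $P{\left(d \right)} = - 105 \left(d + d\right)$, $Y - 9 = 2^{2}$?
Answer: $\frac{12839}{15939} \approx 0.80551$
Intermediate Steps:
$Y = 13$ ($Y = 9 + 2^{2} = 9 + 4 = 13$)
$P{\left(d \right)} = - 210 d$ ($P{\left(d \right)} = - 105 \cdot 2 d = - 210 d$)
$U{\left(Z,m \right)} = -13 + Z$ ($U{\left(Z,m \right)} = Z - 13 = -13 + Z$)
$k{\left(B,u \right)} = 1$
$\frac{22630}{P{\left(-132 \right)}} + \frac{k{\left(108,52 \right)}}{U{\left(-79,153 \right)}} = \frac{22630}{\left(-210\right) \left(-132\right)} + 1 \frac{1}{-13 - 79} = \frac{22630}{27720} + 1 \frac{1}{-92} = 22630 \cdot \frac{1}{27720} + 1 \left(- \frac{1}{92}\right) = \frac{2263}{2772} - \frac{1}{92} = \frac{12839}{15939}$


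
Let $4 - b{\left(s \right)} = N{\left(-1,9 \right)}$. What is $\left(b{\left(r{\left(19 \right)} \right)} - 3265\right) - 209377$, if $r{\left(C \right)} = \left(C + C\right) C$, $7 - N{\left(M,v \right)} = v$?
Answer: $-212636$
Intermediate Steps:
$N{\left(M,v \right)} = 7 - v$
$r{\left(C \right)} = 2 C^{2}$ ($r{\left(C \right)} = 2 C C = 2 C^{2}$)
$b{\left(s \right)} = 6$ ($b{\left(s \right)} = 4 - \left(7 - 9\right) = 4 - -2 = 4 + 2 = 6$)
$\left(b{\left(r{\left(19 \right)} \right)} - 3265\right) - 209377 = \left(6 - 3265\right) - 209377 = -3259 - 209377 = -212636$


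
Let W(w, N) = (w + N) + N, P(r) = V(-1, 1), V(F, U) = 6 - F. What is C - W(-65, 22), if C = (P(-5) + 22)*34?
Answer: 1007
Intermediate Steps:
P(r) = 7 (P(r) = 6 - 1*(-1) = 6 + 1 = 7)
C = 986 (C = (7 + 22)*34 = 29*34 = 986)
W(w, N) = w + 2*N (W(w, N) = (N + w) + N = w + 2*N)
C - W(-65, 22) = 986 - (-65 + 2*22) = 986 - (-65 + 44) = 986 - 1*(-21) = 986 + 21 = 1007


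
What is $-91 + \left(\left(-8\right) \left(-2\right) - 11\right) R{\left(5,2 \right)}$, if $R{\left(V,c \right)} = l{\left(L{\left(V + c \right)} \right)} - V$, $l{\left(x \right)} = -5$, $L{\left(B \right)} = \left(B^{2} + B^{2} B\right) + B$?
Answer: $-141$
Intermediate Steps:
$L{\left(B \right)} = B + B^{2} + B^{3}$ ($L{\left(B \right)} = \left(B^{2} + B^{3}\right) + B = B + B^{2} + B^{3}$)
$R{\left(V,c \right)} = -5 - V$
$-91 + \left(\left(-8\right) \left(-2\right) - 11\right) R{\left(5,2 \right)} = -91 + \left(\left(-8\right) \left(-2\right) - 11\right) \left(-5 - 5\right) = -91 + \left(16 - 11\right) \left(-5 - 5\right) = -91 + 5 \left(-10\right) = -91 - 50 = -141$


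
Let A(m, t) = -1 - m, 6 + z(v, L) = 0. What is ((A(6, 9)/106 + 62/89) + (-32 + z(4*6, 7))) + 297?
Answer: 2449355/9434 ≈ 259.63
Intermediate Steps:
z(v, L) = -6 (z(v, L) = -6 + 0 = -6)
((A(6, 9)/106 + 62/89) + (-32 + z(4*6, 7))) + 297 = (((-1 - 1*6)/106 + 62/89) + (-32 - 6)) + 297 = (((-1 - 6)*(1/106) + 62*(1/89)) - 38) + 297 = ((-7*1/106 + 62/89) - 38) + 297 = ((-7/106 + 62/89) - 38) + 297 = (5949/9434 - 38) + 297 = -352543/9434 + 297 = 2449355/9434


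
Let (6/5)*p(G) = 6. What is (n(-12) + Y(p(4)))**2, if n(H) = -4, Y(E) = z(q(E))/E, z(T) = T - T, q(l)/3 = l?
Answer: 16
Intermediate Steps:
q(l) = 3*l
z(T) = 0
p(G) = 5 (p(G) = (5/6)*6 = 5)
Y(E) = 0 (Y(E) = 0/E = 0)
(n(-12) + Y(p(4)))**2 = (-4 + 0)**2 = (-4)**2 = 16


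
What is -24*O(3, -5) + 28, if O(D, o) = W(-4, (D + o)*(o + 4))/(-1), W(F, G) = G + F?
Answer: -20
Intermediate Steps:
W(F, G) = F + G
O(D, o) = 4 - (4 + o)*(D + o) (O(D, o) = (-4 + (D + o)*(o + 4))/(-1) = (-4 + (D + o)*(4 + o))*(-1) = (-4 + (4 + o)*(D + o))*(-1) = 4 - (4 + o)*(D + o))
-24*O(3, -5) + 28 = -24*(4 - 1*(-5)² - 4*3 - 4*(-5) - 1*3*(-5)) + 28 = -24*(4 - 1*25 - 12 + 20 + 15) + 28 = -24*(4 - 25 - 12 + 20 + 15) + 28 = -24*2 + 28 = -48 + 28 = -20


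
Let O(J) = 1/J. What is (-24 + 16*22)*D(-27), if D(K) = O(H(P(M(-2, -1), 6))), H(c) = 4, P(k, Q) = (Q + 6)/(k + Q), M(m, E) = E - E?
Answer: 82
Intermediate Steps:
M(m, E) = 0
P(k, Q) = (6 + Q)/(Q + k)
O(J) = 1/J
D(K) = ¼ (D(K) = 1/4 = ¼)
(-24 + 16*22)*D(-27) = (-24 + 16*22)*(¼) = (-24 + 352)*(¼) = 328*(¼) = 82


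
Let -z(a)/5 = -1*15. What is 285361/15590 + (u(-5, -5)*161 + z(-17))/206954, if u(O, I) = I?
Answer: 29522609847/1613206430 ≈ 18.301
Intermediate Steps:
z(a) = 75 (z(a) = -(-5)*15 = -5*(-15) = 75)
285361/15590 + (u(-5, -5)*161 + z(-17))/206954 = 285361/15590 + (-5*161 + 75)/206954 = 285361*(1/15590) + (-805 + 75)*(1/206954) = 285361/15590 - 730*1/206954 = 285361/15590 - 365/103477 = 29522609847/1613206430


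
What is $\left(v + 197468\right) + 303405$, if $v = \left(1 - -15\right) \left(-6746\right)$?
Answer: $392937$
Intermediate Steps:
$v = -107936$ ($v = \left(1 + 15\right) \left(-6746\right) = 16 \left(-6746\right) = -107936$)
$\left(v + 197468\right) + 303405 = \left(-107936 + 197468\right) + 303405 = 89532 + 303405 = 392937$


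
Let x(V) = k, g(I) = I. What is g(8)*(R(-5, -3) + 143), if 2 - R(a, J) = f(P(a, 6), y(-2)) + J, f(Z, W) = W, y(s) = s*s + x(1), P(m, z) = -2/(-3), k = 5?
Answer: 1112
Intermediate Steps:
P(m, z) = ⅔ (P(m, z) = -2*(-⅓) = ⅔)
x(V) = 5
y(s) = 5 + s² (y(s) = s*s + 5 = s² + 5 = 5 + s²)
R(a, J) = -7 - J (R(a, J) = 2 - ((5 + (-2)²) + J) = 2 - ((5 + 4) + J) = 2 - (9 + J) = 2 + (-9 - J) = -7 - J)
g(8)*(R(-5, -3) + 143) = 8*((-7 - 1*(-3)) + 143) = 8*((-7 + 3) + 143) = 8*(-4 + 143) = 8*139 = 1112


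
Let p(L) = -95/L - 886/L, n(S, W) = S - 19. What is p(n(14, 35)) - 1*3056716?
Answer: -15282599/5 ≈ -3.0565e+6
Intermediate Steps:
n(S, W) = -19 + S
p(L) = -981/L
p(n(14, 35)) - 1*3056716 = -981/(-19 + 14) - 1*3056716 = -981/(-5) - 3056716 = -981*(-⅕) - 3056716 = 981/5 - 3056716 = -15282599/5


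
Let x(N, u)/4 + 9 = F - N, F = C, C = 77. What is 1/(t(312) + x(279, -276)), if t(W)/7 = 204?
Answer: 1/584 ≈ 0.0017123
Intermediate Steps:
t(W) = 1428 (t(W) = 7*204 = 1428)
F = 77
x(N, u) = 272 - 4*N (x(N, u) = -36 + 4*(77 - N) = -36 + (308 - 4*N) = 272 - 4*N)
1/(t(312) + x(279, -276)) = 1/(1428 + (272 - 4*279)) = 1/(1428 + (272 - 1116)) = 1/(1428 - 844) = 1/584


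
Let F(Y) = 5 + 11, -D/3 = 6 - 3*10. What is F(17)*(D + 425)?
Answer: 7952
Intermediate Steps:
D = 72 (D = -3*(6 - 3*10) = -3*(6 - 30) = -3*(-24) = 72)
F(Y) = 16
F(17)*(D + 425) = 16*(72 + 425) = 16*497 = 7952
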